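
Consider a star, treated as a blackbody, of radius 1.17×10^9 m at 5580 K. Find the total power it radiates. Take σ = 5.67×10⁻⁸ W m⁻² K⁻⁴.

A = 4πr² = 4π × (1.17×10^9)² = 1.72×10^19 m².
P = σAT⁴ = 5.67×10⁻⁸ × 1.72×10^19 × (5580)⁴ = 5.67×10⁻⁸ × 1.72×10^19 × 9.69×10^14.
P = 9.46×10^26 W.

P ≈ 9.46×10^26 W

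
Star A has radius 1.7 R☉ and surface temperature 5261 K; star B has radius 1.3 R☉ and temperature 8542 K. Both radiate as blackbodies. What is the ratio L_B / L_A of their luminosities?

L = 4πR²σT⁴ ∝ R²T⁴, so L_B/L_A = (1.3/1.7)² × (8542/5261)⁴ = 0.585 × 6.95 = 4.06.

L_B/L_A ≈ 4.06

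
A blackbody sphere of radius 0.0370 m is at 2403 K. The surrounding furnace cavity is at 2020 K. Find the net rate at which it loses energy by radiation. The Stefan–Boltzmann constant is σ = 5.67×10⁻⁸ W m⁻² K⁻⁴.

A = 4πr² = 4π × (0.0370)² = 0.0172 m².
Q = σA(T⁴ − T_s⁴). T⁴ − T_s⁴ = (2403)⁴ − (2020)⁴ = 3.33×10^13 − 1.66×10^13 = 1.67×10^13 K⁴.
Q = 5.67×10⁻⁸ × 0.0172 × 1.67×10^13 = 16300 W.

Q ≈ 16300 W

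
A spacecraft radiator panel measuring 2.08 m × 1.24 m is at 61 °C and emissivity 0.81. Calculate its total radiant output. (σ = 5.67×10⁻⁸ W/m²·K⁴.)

A = 2.08 × 1.24 = 2.58 m².
61 °C = 334 K.
Stefan–Boltzmann: P = εσAT⁴ = 0.81 × 5.67×10⁻⁸ × 2.58 × (334)⁴ = 0.81 × 5.67×10⁻⁸ × 2.58 × 1.24×10^10.
P = 1470 W.

P ≈ 1470 W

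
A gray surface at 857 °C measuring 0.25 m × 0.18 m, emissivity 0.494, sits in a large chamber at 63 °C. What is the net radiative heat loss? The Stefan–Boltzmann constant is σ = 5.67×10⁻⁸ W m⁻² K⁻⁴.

A = 0.25 × 0.18 = 0.0450 m².
Convert: 857 °C = 1130 K; 63 °C = 336 K.
Q = εσA(T⁴ − T_s⁴). T⁴ − T_s⁴ = (1130)⁴ − (336)⁴ = 1.63×10^12 − 1.27×10^10 = 1.62×10^12 K⁴.
Q = 0.494 × 5.67×10⁻⁸ × 0.0450 × 1.62×10^12 = 2040 W.

Q ≈ 2040 W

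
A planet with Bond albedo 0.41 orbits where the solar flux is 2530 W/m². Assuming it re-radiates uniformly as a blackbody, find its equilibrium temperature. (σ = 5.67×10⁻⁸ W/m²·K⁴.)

T ≈ 285 K

Power absorbed = (1−a)S·πR²; power emitted = 4πR²σT⁴. Equating and cancelling πR²:
T = ((1−a)S / 4σ)^(1/4) = (1490 / (4 × 5.67×10⁻⁸))^(1/4) = (6.58×10^9)^(1/4).
T = 285 K.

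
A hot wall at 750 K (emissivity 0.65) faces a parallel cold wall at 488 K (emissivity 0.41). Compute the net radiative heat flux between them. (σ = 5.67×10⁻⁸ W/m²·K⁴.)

For two large parallel gray plates, q = σ(T₁⁴ − T₂⁴) / (1/ε₁ + 1/ε₂ − 1).
1/ε₁ + 1/ε₂ − 1 = 1/0.65 + 1/0.41 − 1 = 2.977.
T₁⁴ − T₂⁴ = 3.16×10^11 − 5.67×10^10 = 2.60×10^11 K⁴.
q = 5.67×10⁻⁸ × 2.60×10^11 / 2.977 = 4950 W/m².

q ≈ 4950 W/m²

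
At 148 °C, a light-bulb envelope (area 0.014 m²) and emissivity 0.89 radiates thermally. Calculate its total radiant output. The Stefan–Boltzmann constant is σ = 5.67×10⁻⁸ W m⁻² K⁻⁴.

148 °C = 421 K.
P = εσAT⁴ = 0.89 × 5.67×10⁻⁸ × 0.0140 × (421)⁴ = 0.89 × 5.67×10⁻⁸ × 0.0140 × 3.14×10^10.
P = 22.2 W.

P ≈ 22.2 W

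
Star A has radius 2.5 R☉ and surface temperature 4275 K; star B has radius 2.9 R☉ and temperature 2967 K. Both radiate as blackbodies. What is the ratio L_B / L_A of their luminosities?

L = 4πR²σT⁴ ∝ R²T⁴, so L_B/L_A = (2.9/2.5)² × (2967/4275)⁴ = 1.35 × 0.232 = 0.312.

L_B/L_A ≈ 0.312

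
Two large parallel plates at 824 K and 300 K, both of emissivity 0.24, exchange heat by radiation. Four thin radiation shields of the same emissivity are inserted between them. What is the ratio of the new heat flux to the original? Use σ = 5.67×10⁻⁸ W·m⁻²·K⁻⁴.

ratio ≈ 0.200

With N identical shields there are N+1 = 5 gaps in series, each with the same radiative resistance, so the flux falls to 1/(N+1) of its unshielded value.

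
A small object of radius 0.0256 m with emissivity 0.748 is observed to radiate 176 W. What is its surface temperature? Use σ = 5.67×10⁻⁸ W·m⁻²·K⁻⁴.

A = 4πr² = 4π × (0.0256)² = 8.24×10^-3 m².
From P = εσAT⁴, T = (P / εσA)^(1/4) = (176 / (0.748 × 5.67×10⁻⁸ × 8.24×10^-3))^(1/4).
T = (5.04×10^11)^(1/4) = 843 K.

T ≈ 843 K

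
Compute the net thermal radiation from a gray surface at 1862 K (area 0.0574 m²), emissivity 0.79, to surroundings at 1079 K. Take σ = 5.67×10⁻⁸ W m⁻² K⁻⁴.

Q = εσA(T⁴ − T_s⁴). T⁴ − T_s⁴ = (1862)⁴ − (1079)⁴ = 1.20×10^13 − 1.36×10^12 = 1.07×10^13 K⁴.
Q = 0.79 × 5.67×10⁻⁸ × 0.0574 × 1.07×10^13 = 27400 W.

Q ≈ 27400 W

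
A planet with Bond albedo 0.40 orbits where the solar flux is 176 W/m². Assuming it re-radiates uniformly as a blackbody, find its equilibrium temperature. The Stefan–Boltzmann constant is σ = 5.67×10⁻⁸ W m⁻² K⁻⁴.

Power absorbed = (1−a)S·πR²; power emitted = 4πR²σT⁴. Equating and cancelling πR²:
T = ((1−a)S / 4σ)^(1/4) = (106 / (4 × 5.67×10⁻⁸))^(1/4) = (4.66×10^8)^(1/4).
T = 147 K.

T ≈ 147 K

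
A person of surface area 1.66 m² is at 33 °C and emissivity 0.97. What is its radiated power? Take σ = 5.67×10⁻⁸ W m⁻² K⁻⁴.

33 °C = 306 K.
P = εσAT⁴ = 0.97 × 5.67×10⁻⁸ × 1.66 × (306)⁴ = 0.97 × 5.67×10⁻⁸ × 1.66 × 8.77×10^9.
P = 800 W.

P ≈ 800 W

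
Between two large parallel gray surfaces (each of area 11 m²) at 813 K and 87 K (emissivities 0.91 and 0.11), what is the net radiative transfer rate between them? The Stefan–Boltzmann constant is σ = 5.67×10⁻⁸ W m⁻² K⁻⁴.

Q ≈ 29600 W

For two large parallel gray plates, q = σ(T₁⁴ − T₂⁴) / (1/ε₁ + 1/ε₂ − 1).
1/ε₁ + 1/ε₂ − 1 = 1/0.91 + 1/0.11 − 1 = 9.190.
T₁⁴ − T₂⁴ = 4.37×10^11 − 5.73×10^7 = 4.37×10^11 K⁴.
q = 5.67×10⁻⁸ × 4.37×10^11 / 9.190 = 2700 W/m².
Q = q·A = 2700 × 11 = 29600 W.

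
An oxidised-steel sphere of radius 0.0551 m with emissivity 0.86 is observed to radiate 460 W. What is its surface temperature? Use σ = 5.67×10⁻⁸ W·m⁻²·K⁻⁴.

A = 4πr² = 4π × (0.0551)² = 0.0382 m².
From P = εσAT⁴, T = (P / εσA)^(1/4) = (460 / (0.86 × 5.67×10⁻⁸ × 0.0382))^(1/4).
T = (2.47×10^11)^(1/4) = 705 K.

T ≈ 705 K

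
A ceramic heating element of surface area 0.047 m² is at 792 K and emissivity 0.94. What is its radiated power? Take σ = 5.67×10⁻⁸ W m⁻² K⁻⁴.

Stefan–Boltzmann: P = εσAT⁴ = 0.94 × 5.67×10⁻⁸ × 0.0470 × (792)⁴ = 0.94 × 5.67×10⁻⁸ × 0.0470 × 3.93×10^11.
P = 986 W.

P ≈ 986 W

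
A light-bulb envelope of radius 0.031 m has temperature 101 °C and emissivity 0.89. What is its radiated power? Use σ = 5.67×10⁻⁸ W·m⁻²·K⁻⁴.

A = 4πr² = 4π × (0.031)² = 0.0121 m².
101 °C = 374 K.
Stefan–Boltzmann: P = εσAT⁴ = 0.89 × 5.67×10⁻⁸ × 0.0121 × (374)⁴ = 0.89 × 5.67×10⁻⁸ × 0.0121 × 1.96×10^10.
P = 11.9 W.

P ≈ 11.9 W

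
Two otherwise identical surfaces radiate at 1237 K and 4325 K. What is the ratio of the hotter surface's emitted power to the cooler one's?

P ∝ T⁴, so the ratio is (4325/1237)⁴ = (3.496)⁴ = 149.

ratio ≈ 149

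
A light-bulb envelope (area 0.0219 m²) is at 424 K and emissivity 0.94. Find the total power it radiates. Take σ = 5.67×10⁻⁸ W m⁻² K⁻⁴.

P = εσAT⁴ = 0.94 × 5.67×10⁻⁸ × 0.0219 × (424)⁴ = 0.94 × 5.67×10⁻⁸ × 0.0219 × 3.23×10^10.
P = 37.7 W.

P ≈ 37.7 W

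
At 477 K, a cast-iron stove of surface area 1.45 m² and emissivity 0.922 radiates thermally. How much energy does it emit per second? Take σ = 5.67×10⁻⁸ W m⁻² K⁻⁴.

Stefan–Boltzmann: P = εσAT⁴ = 0.922 × 5.67×10⁻⁸ × 1.45 × (477)⁴ = 0.922 × 5.67×10⁻⁸ × 1.45 × 5.18×10^10.
P = 3920 W.

P ≈ 3920 W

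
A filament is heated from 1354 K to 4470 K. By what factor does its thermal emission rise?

P ∝ T⁴, so the ratio is (4470/1354)⁴ = (3.301)⁴ = 119.

ratio ≈ 119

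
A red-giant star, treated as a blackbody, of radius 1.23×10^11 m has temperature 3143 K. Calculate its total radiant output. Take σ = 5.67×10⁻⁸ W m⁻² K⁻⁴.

P ≈ 1.05×10^30 W

A = 4πr² = 4π × (1.23×10^11)² = 1.90×10^23 m².
P = σAT⁴ = 5.67×10⁻⁸ × 1.90×10^23 × (3143)⁴ = 5.67×10⁻⁸ × 1.90×10^23 × 9.76×10^13.
P = 1.05×10^30 W.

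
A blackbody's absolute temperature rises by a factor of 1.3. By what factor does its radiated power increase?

P ∝ T⁴, so the power scales as (1.3)⁴ = 2.86.

factor ≈ 2.86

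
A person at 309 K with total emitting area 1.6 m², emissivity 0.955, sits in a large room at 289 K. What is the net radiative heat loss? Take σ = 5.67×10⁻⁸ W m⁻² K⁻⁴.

Q = εσA(T⁴ − T_s⁴). T⁴ − T_s⁴ = (309)⁴ − (289)⁴ = 9.12×10^9 − 6.98×10^9 = 2.14×10^9 K⁴.
Q = 0.955 × 5.67×10⁻⁸ × 1.60 × 2.14×10^9 = 185 W.

Q ≈ 185 W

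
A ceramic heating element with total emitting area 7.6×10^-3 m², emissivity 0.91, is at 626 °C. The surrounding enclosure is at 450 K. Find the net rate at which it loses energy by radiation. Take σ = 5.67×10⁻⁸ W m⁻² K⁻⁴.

Convert: 626 °C = 899 K.
Q = εσA(T⁴ − T_s⁴). T⁴ − T_s⁴ = (899)⁴ − (450)⁴ = 6.53×10^11 − 4.10×10^10 = 6.12×10^11 K⁴.
Q = 0.91 × 5.67×10⁻⁸ × 7.60×10^-3 × 6.12×10^11 = 240 W.

Q ≈ 240 W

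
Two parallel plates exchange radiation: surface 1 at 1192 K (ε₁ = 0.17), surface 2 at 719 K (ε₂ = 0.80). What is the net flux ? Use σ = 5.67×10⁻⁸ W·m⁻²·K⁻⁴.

For two large parallel gray plates, q = σ(T₁⁴ − T₂⁴) / (1/ε₁ + 1/ε₂ − 1).
1/ε₁ + 1/ε₂ − 1 = 1/0.17 + 1/0.80 − 1 = 6.132.
T₁⁴ − T₂⁴ = 2.02×10^12 − 2.67×10^11 = 1.75×10^12 K⁴.
q = 5.67×10⁻⁸ × 1.75×10^12 / 6.132 = 16200 W/m².

q ≈ 16200 W/m²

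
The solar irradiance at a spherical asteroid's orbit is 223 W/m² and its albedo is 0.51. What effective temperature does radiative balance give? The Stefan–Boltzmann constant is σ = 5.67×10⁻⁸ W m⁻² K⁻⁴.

T ≈ 148 K

Power absorbed = (1−a)S·πR²; power emitted = 4πR²σT⁴. Equating and cancelling πR²:
T = ((1−a)S / 4σ)^(1/4) = (109 / (4 × 5.67×10⁻⁸))^(1/4) = (4.82×10^8)^(1/4).
T = 148 K.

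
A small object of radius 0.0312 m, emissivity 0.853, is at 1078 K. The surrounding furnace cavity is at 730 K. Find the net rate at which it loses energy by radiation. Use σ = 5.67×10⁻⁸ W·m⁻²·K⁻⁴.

A = 4πr² = 4π × (0.0312)² = 0.0122 m².
Q = εσA(T⁴ − T_s⁴). T⁴ − T_s⁴ = (1078)⁴ − (730)⁴ = 1.35×10^12 − 2.84×10^11 = 1.07×10^12 K⁴.
Q = 0.853 × 5.67×10⁻⁸ × 0.0122 × 1.07×10^12 = 631 W.

Q ≈ 631 W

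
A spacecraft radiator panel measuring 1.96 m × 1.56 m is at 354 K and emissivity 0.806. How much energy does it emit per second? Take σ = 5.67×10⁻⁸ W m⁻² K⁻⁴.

P ≈ 2190 W

A = 1.96 × 1.56 = 3.06 m².
P = εσAT⁴ = 0.806 × 5.67×10⁻⁸ × 3.06 × (354)⁴ = 0.806 × 5.67×10⁻⁸ × 3.06 × 1.57×10^10.
P = 2190 W.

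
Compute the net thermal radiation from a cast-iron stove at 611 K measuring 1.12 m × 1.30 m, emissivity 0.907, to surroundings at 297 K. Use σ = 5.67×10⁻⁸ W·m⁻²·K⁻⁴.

A = 1.12 × 1.30 = 1.46 m².
Q = εσA(T⁴ − T_s⁴). T⁴ − T_s⁴ = (611)⁴ − (297)⁴ = 1.39×10^11 − 7.78×10^9 = 1.32×10^11 K⁴.
Q = 0.907 × 5.67×10⁻⁸ × 1.46 × 1.32×10^11 = 9850 W.

Q ≈ 9850 W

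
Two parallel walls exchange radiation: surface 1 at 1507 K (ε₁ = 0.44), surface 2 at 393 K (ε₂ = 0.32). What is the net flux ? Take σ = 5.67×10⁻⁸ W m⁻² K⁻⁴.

For two large parallel gray plates, q = σ(T₁⁴ − T₂⁴) / (1/ε₁ + 1/ε₂ − 1).
1/ε₁ + 1/ε₂ − 1 = 1/0.44 + 1/0.32 − 1 = 4.398.
T₁⁴ − T₂⁴ = 5.16×10^12 − 2.39×10^10 = 5.13×10^12 K⁴.
q = 5.67×10⁻⁸ × 5.13×10^12 / 4.398 = 66200 W/m².

q ≈ 66200 W/m²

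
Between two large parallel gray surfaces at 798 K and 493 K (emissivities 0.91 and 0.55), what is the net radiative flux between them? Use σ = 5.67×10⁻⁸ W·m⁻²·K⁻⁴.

For two large parallel gray plates, q = σ(T₁⁴ − T₂⁴) / (1/ε₁ + 1/ε₂ − 1).
1/ε₁ + 1/ε₂ − 1 = 1/0.91 + 1/0.55 − 1 = 1.917.
T₁⁴ − T₂⁴ = 4.06×10^11 − 5.91×10^10 = 3.46×10^11 K⁴.
q = 5.67×10⁻⁸ × 3.46×10^11 / 1.917 = 10200 W/m².

q ≈ 10200 W/m²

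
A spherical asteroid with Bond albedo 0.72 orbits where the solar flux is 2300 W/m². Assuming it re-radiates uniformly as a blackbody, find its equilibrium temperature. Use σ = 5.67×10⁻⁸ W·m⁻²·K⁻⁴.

Power absorbed = (1−a)S·πR²; power emitted = 4πR²σT⁴. Equating and cancelling πR²:
T = ((1−a)S / 4σ)^(1/4) = (644 / (4 × 5.67×10⁻⁸))^(1/4) = (2.84×10^9)^(1/4).
T = 231 K.

T ≈ 231 K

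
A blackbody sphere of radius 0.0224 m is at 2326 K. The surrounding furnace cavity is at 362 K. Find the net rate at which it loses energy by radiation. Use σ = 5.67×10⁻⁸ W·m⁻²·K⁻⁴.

Q ≈ 10500 W

A = 4πr² = 4π × (0.0224)² = 6.31×10^-3 m².
Q = σA(T⁴ − T_s⁴). T⁴ − T_s⁴ = (2326)⁴ − (362)⁴ = 2.93×10^13 − 1.72×10^10 = 2.93×10^13 K⁴.
Q = 5.67×10⁻⁸ × 6.31×10^-3 × 2.93×10^13 = 10500 W.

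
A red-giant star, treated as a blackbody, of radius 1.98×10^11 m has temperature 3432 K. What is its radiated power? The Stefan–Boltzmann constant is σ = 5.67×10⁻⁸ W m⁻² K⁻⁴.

A = 4πr² = 4π × (1.98×10^11)² = 4.93×10^23 m².
P = σAT⁴ = 5.67×10⁻⁸ × 4.93×10^23 × (3432)⁴ = 5.67×10⁻⁸ × 4.93×10^23 × 1.39×10^14.
P = 3.88×10^30 W.

P ≈ 3.88×10^30 W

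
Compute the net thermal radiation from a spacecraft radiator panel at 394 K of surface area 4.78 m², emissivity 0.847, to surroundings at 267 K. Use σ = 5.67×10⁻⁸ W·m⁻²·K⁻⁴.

Q = εσA(T⁴ − T_s⁴). T⁴ − T_s⁴ = (394)⁴ − (267)⁴ = 2.41×10^10 − 5.08×10^9 = 1.90×10^10 K⁴.
Q = 0.847 × 5.67×10⁻⁸ × 4.78 × 1.90×10^10 = 4370 W.

Q ≈ 4370 W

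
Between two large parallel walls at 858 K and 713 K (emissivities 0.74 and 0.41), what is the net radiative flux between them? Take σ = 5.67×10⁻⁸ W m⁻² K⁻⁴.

For two large parallel gray plates, q = σ(T₁⁴ − T₂⁴) / (1/ε₁ + 1/ε₂ − 1).
1/ε₁ + 1/ε₂ − 1 = 1/0.74 + 1/0.41 − 1 = 2.790.
T₁⁴ − T₂⁴ = 5.42×10^11 − 2.58×10^11 = 2.83×10^11 K⁴.
q = 5.67×10⁻⁸ × 2.83×10^11 / 2.790 = 5760 W/m².

q ≈ 5760 W/m²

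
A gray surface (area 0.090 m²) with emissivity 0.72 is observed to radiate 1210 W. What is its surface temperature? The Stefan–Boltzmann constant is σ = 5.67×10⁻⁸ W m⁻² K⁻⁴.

T ≈ 758 K

From P = εσAT⁴, T = (P / εσA)^(1/4) = (1210 / (0.72 × 5.67×10⁻⁸ × 0.0900))^(1/4).
T = (3.29×10^11)^(1/4) = 758 K.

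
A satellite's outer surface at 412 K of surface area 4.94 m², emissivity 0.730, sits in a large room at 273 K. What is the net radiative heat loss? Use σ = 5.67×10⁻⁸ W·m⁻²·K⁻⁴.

Q = εσA(T⁴ − T_s⁴). T⁴ − T_s⁴ = (412)⁴ − (273)⁴ = 2.88×10^10 − 5.55×10^9 = 2.33×10^10 K⁴.
Q = 0.730 × 5.67×10⁻⁸ × 4.94 × 2.33×10^10 = 4760 W.

Q ≈ 4760 W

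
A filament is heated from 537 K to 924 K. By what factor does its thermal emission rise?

ratio ≈ 8.77

P ∝ T⁴, so the ratio is (924/537)⁴ = (1.721)⁴ = 8.77.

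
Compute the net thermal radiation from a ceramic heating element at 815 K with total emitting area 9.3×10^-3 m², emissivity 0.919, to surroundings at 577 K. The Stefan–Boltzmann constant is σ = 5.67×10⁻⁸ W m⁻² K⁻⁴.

Q = εσA(T⁴ − T_s⁴). T⁴ − T_s⁴ = (815)⁴ − (577)⁴ = 4.41×10^11 − 1.11×10^11 = 3.30×10^11 K⁴.
Q = 0.919 × 5.67×10⁻⁸ × 9.30×10^-3 × 3.30×10^11 = 160 W.

Q ≈ 160 W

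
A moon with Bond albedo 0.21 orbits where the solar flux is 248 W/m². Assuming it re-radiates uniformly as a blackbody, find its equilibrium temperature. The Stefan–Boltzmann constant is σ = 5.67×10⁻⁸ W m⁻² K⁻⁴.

Power absorbed = (1−a)S·πR²; power emitted = 4πR²σT⁴. Equating and cancelling πR²:
T = ((1−a)S / 4σ)^(1/4) = (196 / (4 × 5.67×10⁻⁸))^(1/4) = (8.64×10^8)^(1/4).
T = 171 K.

T ≈ 171 K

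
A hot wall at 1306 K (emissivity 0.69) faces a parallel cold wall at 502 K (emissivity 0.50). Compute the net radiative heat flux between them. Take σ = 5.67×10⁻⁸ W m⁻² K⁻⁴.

For two large parallel gray plates, q = σ(T₁⁴ − T₂⁴) / (1/ε₁ + 1/ε₂ − 1).
1/ε₁ + 1/ε₂ − 1 = 1/0.69 + 1/0.50 − 1 = 2.449.
T₁⁴ − T₂⁴ = 2.91×10^12 − 6.35×10^10 = 2.85×10^12 K⁴.
q = 5.67×10⁻⁸ × 2.85×10^12 / 2.449 = 65900 W/m².

q ≈ 65900 W/m²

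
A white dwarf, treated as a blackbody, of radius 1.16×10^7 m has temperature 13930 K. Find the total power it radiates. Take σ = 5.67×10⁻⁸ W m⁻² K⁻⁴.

A = 4πr² = 4π × (1.16×10^7)² = 1.69×10^15 m².
P = σAT⁴ = 5.67×10⁻⁸ × 1.69×10^15 × (13930)⁴ = 5.67×10⁻⁸ × 1.69×10^15 × 3.77×10^16.
P = 3.61×10^24 W.

P ≈ 3.61×10^24 W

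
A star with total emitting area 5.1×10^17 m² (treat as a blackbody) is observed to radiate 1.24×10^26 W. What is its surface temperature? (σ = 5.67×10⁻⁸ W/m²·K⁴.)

From P = σAT⁴, T = (P / σA)^(1/4) = (1.24×10^26 / (5.67×10⁻⁸ × 5.10×10^17))^(1/4).
T = (4.29×10^15)^(1/4) = 8090 K.

T ≈ 8090 K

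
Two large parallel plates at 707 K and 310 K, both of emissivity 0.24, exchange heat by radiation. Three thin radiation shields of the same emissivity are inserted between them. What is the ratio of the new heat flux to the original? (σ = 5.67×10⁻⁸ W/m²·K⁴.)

With N identical shields there are N+1 = 4 gaps in series, each with the same radiative resistance, so the flux falls to 1/(N+1) of its unshielded value.

ratio ≈ 0.250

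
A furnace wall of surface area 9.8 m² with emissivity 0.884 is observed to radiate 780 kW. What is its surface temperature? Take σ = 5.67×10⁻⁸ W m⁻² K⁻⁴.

From P = εσAT⁴, T = (P / εσA)^(1/4) = (7.80×10^5 / (0.884 × 5.67×10⁻⁸ × 9.80))^(1/4).
T = (1.59×10^12)^(1/4) = 1120 K.

T ≈ 1120 K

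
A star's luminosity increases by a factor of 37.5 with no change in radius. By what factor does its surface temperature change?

factor ≈ 2.47

P ∝ T⁴ ⇒ T ∝ P^(1/4), so T scales by (37.5)^(1/4) = 2.47.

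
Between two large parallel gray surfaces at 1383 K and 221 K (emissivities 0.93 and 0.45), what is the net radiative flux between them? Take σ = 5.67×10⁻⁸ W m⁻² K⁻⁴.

For two large parallel gray plates, q = σ(T₁⁴ − T₂⁴) / (1/ε₁ + 1/ε₂ − 1).
1/ε₁ + 1/ε₂ − 1 = 1/0.93 + 1/0.45 − 1 = 2.297.
T₁⁴ − T₂⁴ = 3.66×10^12 − 2.39×10^9 = 3.66×10^12 K⁴.
q = 5.67×10⁻⁸ × 3.66×10^12 / 2.297 = 90200 W/m².

q ≈ 90200 W/m²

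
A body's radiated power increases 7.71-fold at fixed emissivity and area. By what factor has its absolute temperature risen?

P ∝ T⁴ ⇒ T ∝ P^(1/4), so T scales by (7.71)^(1/4) = 1.67.

factor ≈ 1.67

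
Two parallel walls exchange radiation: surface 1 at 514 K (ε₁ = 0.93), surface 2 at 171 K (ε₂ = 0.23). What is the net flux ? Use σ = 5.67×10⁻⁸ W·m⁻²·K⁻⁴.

q ≈ 884 W/m²

For two large parallel gray plates, q = σ(T₁⁴ − T₂⁴) / (1/ε₁ + 1/ε₂ − 1).
1/ε₁ + 1/ε₂ − 1 = 1/0.93 + 1/0.23 − 1 = 4.423.
T₁⁴ − T₂⁴ = 6.98×10^10 − 8.55×10^8 = 6.89×10^10 K⁴.
q = 5.67×10⁻⁸ × 6.89×10^10 / 4.423 = 884 W/m².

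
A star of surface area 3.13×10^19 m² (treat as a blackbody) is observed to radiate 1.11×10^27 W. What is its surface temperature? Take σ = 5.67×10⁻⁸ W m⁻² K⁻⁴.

T ≈ 5000 K

From P = σAT⁴, T = (P / σA)^(1/4) = (1.11×10^27 / (5.67×10⁻⁸ × 3.13×10^19))^(1/4).
T = (6.25×10^14)^(1/4) = 5000 K.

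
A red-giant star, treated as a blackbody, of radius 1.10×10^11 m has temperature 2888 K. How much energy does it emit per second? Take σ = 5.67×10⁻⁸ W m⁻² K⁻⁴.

A = 4πr² = 4π × (1.10×10^11)² = 1.52×10^23 m².
P = σAT⁴ = 5.67×10⁻⁸ × 1.52×10^23 × (2888)⁴ = 5.67×10⁻⁸ × 1.52×10^23 × 6.96×10^13.
P = 6.00×10^29 W.

P ≈ 6.00×10^29 W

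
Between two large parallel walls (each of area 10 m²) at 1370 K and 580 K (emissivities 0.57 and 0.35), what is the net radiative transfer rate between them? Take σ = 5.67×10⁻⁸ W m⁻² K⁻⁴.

For two large parallel gray plates, q = σ(T₁⁴ − T₂⁴) / (1/ε₁ + 1/ε₂ − 1).
1/ε₁ + 1/ε₂ − 1 = 1/0.57 + 1/0.35 − 1 = 3.612.
T₁⁴ − T₂⁴ = 3.52×10^12 − 1.13×10^11 = 3.41×10^12 K⁴.
q = 5.67×10⁻⁸ × 3.41×10^12 / 3.612 = 53500 W/m².
Q = q·A = 53500 × 10 = 5.35×10^5 W.

Q ≈ 5.35×10^5 W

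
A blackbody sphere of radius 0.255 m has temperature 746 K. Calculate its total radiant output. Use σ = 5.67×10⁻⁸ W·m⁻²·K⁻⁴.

A = 4πr² = 4π × (0.255)² = 0.817 m².
P = σAT⁴ = 5.67×10⁻⁸ × 0.817 × (746)⁴ = 5.67×10⁻⁸ × 0.817 × 3.10×10^11.
P = 14300 W.

P ≈ 14300 W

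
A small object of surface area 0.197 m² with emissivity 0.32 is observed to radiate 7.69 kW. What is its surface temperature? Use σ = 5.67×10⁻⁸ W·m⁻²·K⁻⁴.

From P = εσAT⁴, T = (P / εσA)^(1/4) = (7690 / (0.32 × 5.67×10⁻⁸ × 0.197))^(1/4).
T = (2.15×10^12)^(1/4) = 1210 K.

T ≈ 1210 K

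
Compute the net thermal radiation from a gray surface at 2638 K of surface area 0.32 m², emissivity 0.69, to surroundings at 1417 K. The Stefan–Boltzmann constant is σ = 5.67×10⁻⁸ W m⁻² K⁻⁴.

Q = εσA(T⁴ − T_s⁴). T⁴ − T_s⁴ = (2638)⁴ − (1417)⁴ = 4.84×10^13 − 4.03×10^12 = 4.44×10^13 K⁴.
Q = 0.69 × 5.67×10⁻⁸ × 0.320 × 4.44×10^13 = 5.56×10^5 W.

Q ≈ 5.56×10^5 W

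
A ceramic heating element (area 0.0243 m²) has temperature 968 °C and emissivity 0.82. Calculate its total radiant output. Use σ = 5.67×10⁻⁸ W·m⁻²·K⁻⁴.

P ≈ 2680 W

968 °C = 1241 K.
Stefan–Boltzmann: P = εσAT⁴ = 0.82 × 5.67×10⁻⁸ × 0.0243 × (1241)⁴ = 0.82 × 5.67×10⁻⁸ × 0.0243 × 2.37×10^12.
P = 2680 W.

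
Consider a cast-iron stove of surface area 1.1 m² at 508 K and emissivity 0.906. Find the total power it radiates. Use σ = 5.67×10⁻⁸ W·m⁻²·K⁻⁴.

P = εσAT⁴ = 0.906 × 5.67×10⁻⁸ × 1.10 × (508)⁴ = 0.906 × 5.67×10⁻⁸ × 1.10 × 6.66×10^10.
P = 3760 W.

P ≈ 3760 W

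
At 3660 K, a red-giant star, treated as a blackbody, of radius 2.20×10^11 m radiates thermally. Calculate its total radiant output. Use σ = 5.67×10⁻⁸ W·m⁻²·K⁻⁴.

A = 4πr² = 4π × (2.20×10^11)² = 6.08×10^23 m².
P = σAT⁴ = 5.67×10⁻⁸ × 6.08×10^23 × (3660)⁴ = 5.67×10⁻⁸ × 6.08×10^23 × 1.79×10^14.
P = 6.19×10^30 W.

P ≈ 6.19×10^30 W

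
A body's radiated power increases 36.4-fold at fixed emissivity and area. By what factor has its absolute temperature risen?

P ∝ T⁴ ⇒ T ∝ P^(1/4), so T scales by (36.4)^(1/4) = 2.46.

factor ≈ 2.46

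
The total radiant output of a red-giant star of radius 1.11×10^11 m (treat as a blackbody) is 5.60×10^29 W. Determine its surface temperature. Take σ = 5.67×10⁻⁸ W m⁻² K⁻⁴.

T ≈ 2830 K

A = 4πr² = 4π × (1.11×10^11)² = 1.55×10^23 m².
From P = σAT⁴, T = (P / σA)^(1/4) = (5.60×10^29 / (5.67×10⁻⁸ × 1.55×10^23))^(1/4).
T = (6.38×10^13)^(1/4) = 2830 K.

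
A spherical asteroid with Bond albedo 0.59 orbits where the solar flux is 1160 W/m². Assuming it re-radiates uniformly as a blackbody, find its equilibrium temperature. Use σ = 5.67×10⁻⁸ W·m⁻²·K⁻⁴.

T ≈ 214 K

Power absorbed = (1−a)S·πR²; power emitted = 4πR²σT⁴. Equating and cancelling πR²:
T = ((1−a)S / 4σ)^(1/4) = (476 / (4 × 5.67×10⁻⁸))^(1/4) = (2.10×10^9)^(1/4).
T = 214 K.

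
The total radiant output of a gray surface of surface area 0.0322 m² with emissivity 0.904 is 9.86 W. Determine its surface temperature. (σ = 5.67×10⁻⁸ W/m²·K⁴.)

From P = εσAT⁴, T = (P / εσA)^(1/4) = (9.86 / (0.904 × 5.67×10⁻⁸ × 0.0322))^(1/4).
T = (5.97×10^9)^(1/4) = 278 K.

T ≈ 278 K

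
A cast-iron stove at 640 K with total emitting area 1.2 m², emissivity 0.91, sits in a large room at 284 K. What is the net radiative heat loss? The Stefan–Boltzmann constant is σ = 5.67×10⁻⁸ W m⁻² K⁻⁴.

Q ≈ 9990 W

Q = εσA(T⁴ − T_s⁴). T⁴ − T_s⁴ = (640)⁴ − (284)⁴ = 1.68×10^11 − 6.51×10^9 = 1.61×10^11 K⁴.
Q = 0.91 × 5.67×10⁻⁸ × 1.20 × 1.61×10^11 = 9990 W.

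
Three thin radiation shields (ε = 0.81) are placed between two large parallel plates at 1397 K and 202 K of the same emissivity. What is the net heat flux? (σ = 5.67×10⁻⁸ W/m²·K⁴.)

q ≈ 36700 W/m²

Each of the 4 gaps contributes resistance (2/ε − 1) = 2/0.81 − 1 = 1.469; total = 5.877.
q = σ(T₁⁴ − T₂⁴) / 5.877 = 5.67×10⁻⁸ × 3.81×10^12 / 5.877 = 36700 W/m².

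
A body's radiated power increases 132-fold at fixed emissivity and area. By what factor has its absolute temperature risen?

P ∝ T⁴ ⇒ T ∝ P^(1/4), so T scales by (132)^(1/4) = 3.39.

factor ≈ 3.39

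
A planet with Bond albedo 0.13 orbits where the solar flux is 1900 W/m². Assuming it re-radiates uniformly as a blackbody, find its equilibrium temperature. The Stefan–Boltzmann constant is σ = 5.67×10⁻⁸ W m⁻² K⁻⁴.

Power absorbed = (1−a)S·πR²; power emitted = 4πR²σT⁴. Equating and cancelling πR²:
T = ((1−a)S / 4σ)^(1/4) = (1650 / (4 × 5.67×10⁻⁸))^(1/4) = (7.29×10^9)^(1/4).
T = 292 K.

T ≈ 292 K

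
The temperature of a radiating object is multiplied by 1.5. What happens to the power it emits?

factor ≈ 5.06

P ∝ T⁴, so the power scales as (1.5)⁴ = 5.06.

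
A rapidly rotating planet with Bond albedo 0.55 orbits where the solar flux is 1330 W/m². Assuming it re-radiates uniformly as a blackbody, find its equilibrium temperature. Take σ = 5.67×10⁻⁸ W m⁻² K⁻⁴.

T ≈ 227 K

Power absorbed = (1−a)S·πR²; power emitted = 4πR²σT⁴. Equating and cancelling πR²:
T = ((1−a)S / 4σ)^(1/4) = (598 / (4 × 5.67×10⁻⁸))^(1/4) = (2.64×10^9)^(1/4).
T = 227 K.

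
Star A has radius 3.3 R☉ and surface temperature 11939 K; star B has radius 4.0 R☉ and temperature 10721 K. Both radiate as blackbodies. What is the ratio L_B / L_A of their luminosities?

L = 4πR²σT⁴ ∝ R²T⁴, so L_B/L_A = (4.0/3.3)² × (10721/11939)⁴ = 1.47 × 0.650 = 0.955.

L_B/L_A ≈ 0.955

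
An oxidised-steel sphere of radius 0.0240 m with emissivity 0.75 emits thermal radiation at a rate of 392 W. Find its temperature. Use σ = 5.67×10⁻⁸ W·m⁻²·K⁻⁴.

T ≈ 1060 K

A = 4πr² = 4π × (0.0240)² = 7.24×10^-3 m².
From P = εσAT⁴, T = (P / εσA)^(1/4) = (392 / (0.75 × 5.67×10⁻⁸ × 7.24×10^-3))^(1/4).
T = (1.27×10^12)^(1/4) = 1060 K.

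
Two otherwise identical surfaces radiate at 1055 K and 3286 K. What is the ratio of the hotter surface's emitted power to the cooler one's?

ratio ≈ 94.1

P ∝ T⁴, so the ratio is (3286/1055)⁴ = (3.115)⁴ = 94.1.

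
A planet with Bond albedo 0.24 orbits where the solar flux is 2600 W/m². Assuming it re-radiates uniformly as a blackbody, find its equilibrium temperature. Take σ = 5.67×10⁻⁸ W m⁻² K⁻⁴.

T ≈ 306 K

Power absorbed = (1−a)S·πR²; power emitted = 4πR²σT⁴. Equating and cancelling πR²:
T = ((1−a)S / 4σ)^(1/4) = (1980 / (4 × 5.67×10⁻⁸))^(1/4) = (8.71×10^9)^(1/4).
T = 306 K.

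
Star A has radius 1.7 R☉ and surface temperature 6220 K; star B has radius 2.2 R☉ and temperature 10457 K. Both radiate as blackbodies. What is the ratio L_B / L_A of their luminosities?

L = 4πR²σT⁴ ∝ R²T⁴, so L_B/L_A = (2.2/1.7)² × (10457/6220)⁴ = 1.67 × 7.99 = 13.4.

L_B/L_A ≈ 13.4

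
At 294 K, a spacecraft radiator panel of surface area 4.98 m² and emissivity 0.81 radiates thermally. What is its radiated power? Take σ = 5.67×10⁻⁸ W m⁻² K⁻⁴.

P = εσAT⁴ = 0.81 × 5.67×10⁻⁸ × 4.98 × (294)⁴ = 0.81 × 5.67×10⁻⁸ × 4.98 × 7.47×10^9.
P = 1710 W.

P ≈ 1710 W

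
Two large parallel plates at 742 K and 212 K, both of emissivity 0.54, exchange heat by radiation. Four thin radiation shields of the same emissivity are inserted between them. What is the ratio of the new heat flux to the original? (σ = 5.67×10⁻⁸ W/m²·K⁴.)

With N identical shields there are N+1 = 5 gaps in series, each with the same radiative resistance, so the flux falls to 1/(N+1) of its unshielded value.

ratio ≈ 0.200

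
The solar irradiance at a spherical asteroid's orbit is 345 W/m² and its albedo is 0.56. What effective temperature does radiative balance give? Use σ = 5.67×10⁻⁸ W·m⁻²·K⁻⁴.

Power absorbed = (1−a)S·πR²; power emitted = 4πR²σT⁴. Equating and cancelling πR²:
T = ((1−a)S / 4σ)^(1/4) = (152 / (4 × 5.67×10⁻⁸))^(1/4) = (6.69×10^8)^(1/4).
T = 161 K.

T ≈ 161 K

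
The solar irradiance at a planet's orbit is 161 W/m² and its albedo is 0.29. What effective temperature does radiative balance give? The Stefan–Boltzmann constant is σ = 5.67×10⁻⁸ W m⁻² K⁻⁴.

Power absorbed = (1−a)S·πR²; power emitted = 4πR²σT⁴. Equating and cancelling πR²:
T = ((1−a)S / 4σ)^(1/4) = (114 / (4 × 5.67×10⁻⁸))^(1/4) = (5.04×10^8)^(1/4).
T = 150 K.

T ≈ 150 K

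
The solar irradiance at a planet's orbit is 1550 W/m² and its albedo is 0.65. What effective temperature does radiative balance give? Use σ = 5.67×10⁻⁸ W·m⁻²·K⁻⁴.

Power absorbed = (1−a)S·πR²; power emitted = 4πR²σT⁴. Equating and cancelling πR²:
T = ((1−a)S / 4σ)^(1/4) = (542 / (4 × 5.67×10⁻⁸))^(1/4) = (2.39×10^9)^(1/4).
T = 221 K.

T ≈ 221 K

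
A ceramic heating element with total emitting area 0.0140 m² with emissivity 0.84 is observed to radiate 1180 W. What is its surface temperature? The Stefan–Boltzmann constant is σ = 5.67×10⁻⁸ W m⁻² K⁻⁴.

T ≈ 1150 K

From P = εσAT⁴, T = (P / εσA)^(1/4) = (1180 / (0.84 × 5.67×10⁻⁸ × 0.0140))^(1/4).
T = (1.77×10^12)^(1/4) = 1150 K.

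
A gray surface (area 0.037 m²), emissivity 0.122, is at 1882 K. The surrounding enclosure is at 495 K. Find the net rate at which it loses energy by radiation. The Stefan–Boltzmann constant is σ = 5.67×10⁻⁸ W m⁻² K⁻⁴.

Q ≈ 3200 W

Q = εσA(T⁴ − T_s⁴). T⁴ − T_s⁴ = (1882)⁴ − (495)⁴ = 1.25×10^13 − 6.00×10^10 = 1.25×10^13 K⁴.
Q = 0.122 × 5.67×10⁻⁸ × 0.0370 × 1.25×10^13 = 3200 W.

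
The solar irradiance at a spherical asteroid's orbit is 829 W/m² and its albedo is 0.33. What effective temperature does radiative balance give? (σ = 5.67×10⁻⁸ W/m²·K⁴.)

T ≈ 222 K

Power absorbed = (1−a)S·πR²; power emitted = 4πR²σT⁴. Equating and cancelling πR²:
T = ((1−a)S / 4σ)^(1/4) = (555 / (4 × 5.67×10⁻⁸))^(1/4) = (2.45×10^9)^(1/4).
T = 222 K.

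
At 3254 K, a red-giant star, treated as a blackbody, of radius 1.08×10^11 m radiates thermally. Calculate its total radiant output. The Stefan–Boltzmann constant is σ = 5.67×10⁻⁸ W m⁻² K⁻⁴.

A = 4πr² = 4π × (1.08×10^11)² = 1.47×10^23 m².
P = σAT⁴ = 5.67×10⁻⁸ × 1.47×10^23 × (3254)⁴ = 5.67×10⁻⁸ × 1.47×10^23 × 1.12×10^14.
P = 9.32×10^29 W.

P ≈ 9.32×10^29 W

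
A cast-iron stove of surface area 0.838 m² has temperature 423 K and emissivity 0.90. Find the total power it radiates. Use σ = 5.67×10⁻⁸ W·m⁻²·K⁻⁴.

P = εσAT⁴ = 0.90 × 5.67×10⁻⁸ × 0.838 × (423)⁴ = 0.90 × 5.67×10⁻⁸ × 0.838 × 3.20×10^10.
P = 1370 W.

P ≈ 1370 W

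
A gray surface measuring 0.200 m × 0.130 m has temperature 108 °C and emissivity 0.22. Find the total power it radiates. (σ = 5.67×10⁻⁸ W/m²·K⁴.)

P ≈ 6.83 W

A = 0.200 × 0.130 = 0.0260 m².
108 °C = 381 K.
P = εσAT⁴ = 0.22 × 5.67×10⁻⁸ × 0.0260 × (381)⁴ = 0.22 × 5.67×10⁻⁸ × 0.0260 × 2.11×10^10.
P = 6.83 W.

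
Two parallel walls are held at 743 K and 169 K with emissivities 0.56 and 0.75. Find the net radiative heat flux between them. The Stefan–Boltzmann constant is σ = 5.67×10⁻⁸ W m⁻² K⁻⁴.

For two large parallel gray plates, q = σ(T₁⁴ − T₂⁴) / (1/ε₁ + 1/ε₂ − 1).
1/ε₁ + 1/ε₂ − 1 = 1/0.56 + 1/0.75 − 1 = 2.119.
T₁⁴ − T₂⁴ = 3.05×10^11 − 8.16×10^8 = 3.04×10^11 K⁴.
q = 5.67×10⁻⁸ × 3.04×10^11 / 2.119 = 8130 W/m².

q ≈ 8130 W/m²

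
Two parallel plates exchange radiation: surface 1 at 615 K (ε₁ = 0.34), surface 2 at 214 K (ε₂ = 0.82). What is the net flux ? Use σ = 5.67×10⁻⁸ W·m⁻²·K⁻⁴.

q ≈ 2530 W/m²

For two large parallel gray plates, q = σ(T₁⁴ − T₂⁴) / (1/ε₁ + 1/ε₂ − 1).
1/ε₁ + 1/ε₂ − 1 = 1/0.34 + 1/0.82 − 1 = 3.161.
T₁⁴ − T₂⁴ = 1.43×10^11 − 2.10×10^9 = 1.41×10^11 K⁴.
q = 5.67×10⁻⁸ × 1.41×10^11 / 3.161 = 2530 W/m².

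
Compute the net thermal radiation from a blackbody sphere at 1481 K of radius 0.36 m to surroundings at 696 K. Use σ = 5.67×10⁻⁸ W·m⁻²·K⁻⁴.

A = 4πr² = 4π × (0.36)² = 1.63 m².
Q = σA(T⁴ − T_s⁴). T⁴ − T_s⁴ = (1481)⁴ − (696)⁴ = 4.81×10^12 − 2.35×10^11 = 4.58×10^12 K⁴.
Q = 5.67×10⁻⁸ × 1.63 × 4.58×10^12 = 4.23×10^5 W.

Q ≈ 4.23×10^5 W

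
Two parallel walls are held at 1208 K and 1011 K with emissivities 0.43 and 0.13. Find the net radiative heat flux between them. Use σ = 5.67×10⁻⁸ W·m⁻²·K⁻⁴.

q ≈ 6820 W/m²

For two large parallel gray plates, q = σ(T₁⁴ − T₂⁴) / (1/ε₁ + 1/ε₂ − 1).
1/ε₁ + 1/ε₂ − 1 = 1/0.43 + 1/0.13 − 1 = 9.018.
T₁⁴ − T₂⁴ = 2.13×10^12 − 1.04×10^12 = 1.08×10^12 K⁴.
q = 5.67×10⁻⁸ × 1.08×10^12 / 9.018 = 6820 W/m².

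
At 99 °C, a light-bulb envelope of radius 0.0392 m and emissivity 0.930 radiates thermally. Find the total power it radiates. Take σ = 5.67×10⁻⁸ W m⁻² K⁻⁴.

A = 4πr² = 4π × (0.0392)² = 0.0193 m².
99 °C = 372 K.
Stefan–Boltzmann: P = εσAT⁴ = 0.930 × 5.67×10⁻⁸ × 0.0193 × (372)⁴ = 0.930 × 5.67×10⁻⁸ × 0.0193 × 1.92×10^10.
P = 19.5 W.

P ≈ 19.5 W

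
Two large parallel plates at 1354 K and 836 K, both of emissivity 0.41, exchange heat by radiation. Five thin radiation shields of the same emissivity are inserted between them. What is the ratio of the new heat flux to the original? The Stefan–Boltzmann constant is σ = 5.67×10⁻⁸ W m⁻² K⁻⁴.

ratio ≈ 0.167

With N identical shields there are N+1 = 6 gaps in series, each with the same radiative resistance, so the flux falls to 1/(N+1) of its unshielded value.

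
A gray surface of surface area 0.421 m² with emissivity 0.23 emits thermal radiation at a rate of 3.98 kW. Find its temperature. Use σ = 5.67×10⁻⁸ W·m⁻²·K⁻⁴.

From P = εσAT⁴, T = (P / εσA)^(1/4) = (3980 / (0.23 × 5.67×10⁻⁸ × 0.421))^(1/4).
T = (7.25×10^11)^(1/4) = 923 K.

T ≈ 923 K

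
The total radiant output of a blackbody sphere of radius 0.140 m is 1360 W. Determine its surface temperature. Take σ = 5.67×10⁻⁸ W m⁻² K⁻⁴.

A = 4πr² = 4π × (0.140)² = 0.246 m².
From P = σAT⁴, T = (P / σA)^(1/4) = (1360 / (5.67×10⁻⁸ × 0.246))^(1/4).
T = (9.74×10^10)^(1/4) = 559 K.

T ≈ 559 K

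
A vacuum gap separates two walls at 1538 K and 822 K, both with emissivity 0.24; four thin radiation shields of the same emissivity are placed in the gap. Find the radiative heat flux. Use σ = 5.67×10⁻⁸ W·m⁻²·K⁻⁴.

Each of the 5 gaps contributes resistance (2/ε − 1) = 2/0.24 − 1 = 7.333; total = 36.67.
q = σ(T₁⁴ − T₂⁴) / 36.67 = 5.67×10⁻⁸ × 5.14×10^12 / 36.67 = 7950 W/m².

q ≈ 7950 W/m²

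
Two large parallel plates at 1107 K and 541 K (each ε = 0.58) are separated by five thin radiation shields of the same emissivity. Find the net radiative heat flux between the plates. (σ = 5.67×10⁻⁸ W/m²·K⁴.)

Each of the 6 gaps contributes resistance (2/ε − 1) = 2/0.58 − 1 = 2.448; total = 14.69.
q = σ(T₁⁴ − T₂⁴) / 14.69 = 5.67×10⁻⁸ × 1.42×10^12 / 14.69 = 5470 W/m².

q ≈ 5470 W/m²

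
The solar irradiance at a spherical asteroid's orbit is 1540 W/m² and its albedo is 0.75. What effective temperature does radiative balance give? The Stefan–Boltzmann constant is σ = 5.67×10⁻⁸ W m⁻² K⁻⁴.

T ≈ 203 K

Power absorbed = (1−a)S·πR²; power emitted = 4πR²σT⁴. Equating and cancelling πR²:
T = ((1−a)S / 4σ)^(1/4) = (385 / (4 × 5.67×10⁻⁸))^(1/4) = (1.70×10^9)^(1/4).
T = 203 K.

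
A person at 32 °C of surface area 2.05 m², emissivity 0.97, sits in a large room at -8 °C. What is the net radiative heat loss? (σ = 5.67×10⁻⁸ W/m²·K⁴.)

Convert: 32 °C = 305 K; -8 °C = 265 K.
Q = εσA(T⁴ − T_s⁴). T⁴ − T_s⁴ = (305)⁴ − (265)⁴ = 8.65×10^9 − 4.93×10^9 = 3.72×10^9 K⁴.
Q = 0.97 × 5.67×10⁻⁸ × 2.05 × 3.72×10^9 = 420 W.

Q ≈ 420 W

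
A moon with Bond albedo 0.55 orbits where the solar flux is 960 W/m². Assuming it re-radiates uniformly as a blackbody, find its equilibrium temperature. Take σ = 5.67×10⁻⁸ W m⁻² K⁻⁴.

Power absorbed = (1−a)S·πR²; power emitted = 4πR²σT⁴. Equating and cancelling πR²:
T = ((1−a)S / 4σ)^(1/4) = (432 / (4 × 5.67×10⁻⁸))^(1/4) = (1.90×10^9)^(1/4).
T = 209 K.

T ≈ 209 K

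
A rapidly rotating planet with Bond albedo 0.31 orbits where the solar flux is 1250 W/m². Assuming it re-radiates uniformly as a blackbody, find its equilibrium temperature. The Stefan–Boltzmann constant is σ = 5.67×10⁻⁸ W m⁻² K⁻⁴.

Power absorbed = (1−a)S·πR²; power emitted = 4πR²σT⁴. Equating and cancelling πR²:
T = ((1−a)S / 4σ)^(1/4) = (862 / (4 × 5.67×10⁻⁸))^(1/4) = (3.80×10^9)^(1/4).
T = 248 K.

T ≈ 248 K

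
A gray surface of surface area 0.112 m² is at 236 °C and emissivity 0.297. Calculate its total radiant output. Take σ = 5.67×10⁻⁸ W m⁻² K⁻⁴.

P ≈ 127 W

236 °C = 509 K.
Stefan–Boltzmann: P = εσAT⁴ = 0.297 × 5.67×10⁻⁸ × 0.112 × (509)⁴ = 0.297 × 5.67×10⁻⁸ × 0.112 × 6.71×10^10.
P = 127 W.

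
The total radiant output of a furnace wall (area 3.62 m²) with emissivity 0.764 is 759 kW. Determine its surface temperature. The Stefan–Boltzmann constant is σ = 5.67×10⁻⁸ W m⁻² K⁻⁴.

T ≈ 1480 K

From P = εσAT⁴, T = (P / εσA)^(1/4) = (7.59×10^5 / (0.764 × 5.67×10⁻⁸ × 3.62))^(1/4).
T = (4.84×10^12)^(1/4) = 1480 K.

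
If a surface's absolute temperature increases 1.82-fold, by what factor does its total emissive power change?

factor ≈ 11.0

P ∝ T⁴, so the power scales as (1.82)⁴ = 11.0.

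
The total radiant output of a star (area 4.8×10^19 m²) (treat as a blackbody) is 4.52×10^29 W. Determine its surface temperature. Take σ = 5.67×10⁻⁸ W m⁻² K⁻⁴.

From P = σAT⁴, T = (P / σA)^(1/4) = (4.52×10^29 / (5.67×10⁻⁸ × 4.80×10^19))^(1/4).
T = (1.66×10^17)^(1/4) = 20200 K.

T ≈ 20200 K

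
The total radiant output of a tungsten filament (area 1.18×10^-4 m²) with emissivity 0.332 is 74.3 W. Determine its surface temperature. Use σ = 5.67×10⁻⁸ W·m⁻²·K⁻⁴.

T ≈ 2400 K

From P = εσAT⁴, T = (P / εσA)^(1/4) = (74.3 / (0.332 × 5.67×10⁻⁸ × 1.18×10^-4))^(1/4).
T = (3.34×10^13)^(1/4) = 2400 K.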